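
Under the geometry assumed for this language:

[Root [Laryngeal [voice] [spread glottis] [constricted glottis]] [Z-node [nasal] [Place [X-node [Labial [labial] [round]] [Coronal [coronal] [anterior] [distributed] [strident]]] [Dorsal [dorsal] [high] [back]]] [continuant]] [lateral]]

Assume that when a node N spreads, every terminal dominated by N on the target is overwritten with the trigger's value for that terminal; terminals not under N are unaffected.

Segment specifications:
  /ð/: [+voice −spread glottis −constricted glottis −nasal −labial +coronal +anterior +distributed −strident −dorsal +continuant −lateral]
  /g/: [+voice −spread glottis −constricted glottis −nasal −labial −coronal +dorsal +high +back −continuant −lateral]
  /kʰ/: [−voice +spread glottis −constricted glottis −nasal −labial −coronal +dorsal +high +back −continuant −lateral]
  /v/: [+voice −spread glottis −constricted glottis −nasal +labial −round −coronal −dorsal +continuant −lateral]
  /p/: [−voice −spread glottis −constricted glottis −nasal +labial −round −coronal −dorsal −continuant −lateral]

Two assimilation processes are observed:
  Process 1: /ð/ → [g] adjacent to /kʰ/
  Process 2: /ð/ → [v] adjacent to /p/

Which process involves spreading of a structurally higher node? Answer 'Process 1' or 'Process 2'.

Process 1 alters [continuant], [coronal], [anterior], [distributed], [strident], [dorsal], [high], [back]; the lowest common ancestor is Z-node (depth 1 from Root).
In Process 2, [labial], [round], [coronal], [anterior], [distributed], [strident] change, so the minimal spreading node is X-node at depth 3.
Z-node is closer to Root than X-node, so Process 1 spreads the higher node.

Process 1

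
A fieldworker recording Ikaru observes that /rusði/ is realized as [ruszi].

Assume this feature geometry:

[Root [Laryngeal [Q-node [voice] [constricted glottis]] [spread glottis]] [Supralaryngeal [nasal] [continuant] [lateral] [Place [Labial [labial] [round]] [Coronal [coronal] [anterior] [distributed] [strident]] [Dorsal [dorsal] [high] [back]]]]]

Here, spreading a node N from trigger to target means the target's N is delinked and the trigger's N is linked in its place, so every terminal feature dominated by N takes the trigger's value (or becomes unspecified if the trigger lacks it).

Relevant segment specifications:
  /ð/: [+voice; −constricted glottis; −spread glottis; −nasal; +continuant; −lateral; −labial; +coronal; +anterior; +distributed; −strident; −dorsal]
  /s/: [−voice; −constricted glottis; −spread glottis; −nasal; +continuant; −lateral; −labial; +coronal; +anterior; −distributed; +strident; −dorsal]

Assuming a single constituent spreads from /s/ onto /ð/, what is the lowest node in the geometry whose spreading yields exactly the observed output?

Comparing /ð/ with its surface form [z], the features that change are [distributed], [strident].
The smallest constituent containing every changed terminal is Coronal — each of its daughters lacks at least one of the affected features.
Delinking /ð/'s Coronal and associating /s/'s Coronal gives precisely the feature bundle of [z].
[voice] stays as in /ð/ although /s/ differs there, so no node dominating it spread; among the remaining candidates Coronal is the lowest that derives the output.

Coronal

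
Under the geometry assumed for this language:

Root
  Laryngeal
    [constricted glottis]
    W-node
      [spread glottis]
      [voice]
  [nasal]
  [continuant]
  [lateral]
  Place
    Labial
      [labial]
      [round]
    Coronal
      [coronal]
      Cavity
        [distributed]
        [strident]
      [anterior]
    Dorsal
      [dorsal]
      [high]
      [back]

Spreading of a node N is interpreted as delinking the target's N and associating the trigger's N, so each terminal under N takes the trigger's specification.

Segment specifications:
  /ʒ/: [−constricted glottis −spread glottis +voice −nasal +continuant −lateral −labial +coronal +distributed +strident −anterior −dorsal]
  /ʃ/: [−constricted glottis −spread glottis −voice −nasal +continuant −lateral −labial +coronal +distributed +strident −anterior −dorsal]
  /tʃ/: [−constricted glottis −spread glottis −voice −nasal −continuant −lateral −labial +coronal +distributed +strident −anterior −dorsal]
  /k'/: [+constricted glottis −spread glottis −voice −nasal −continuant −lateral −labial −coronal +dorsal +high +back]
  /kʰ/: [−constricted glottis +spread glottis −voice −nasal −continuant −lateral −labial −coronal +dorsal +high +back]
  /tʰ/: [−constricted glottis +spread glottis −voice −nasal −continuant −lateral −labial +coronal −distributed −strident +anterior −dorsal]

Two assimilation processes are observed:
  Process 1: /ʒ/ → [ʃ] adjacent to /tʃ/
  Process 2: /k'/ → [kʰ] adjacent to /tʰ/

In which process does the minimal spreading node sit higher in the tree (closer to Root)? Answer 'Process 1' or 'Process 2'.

Process 1 alters [voice]; the lowest dominating node is [voice] (depth 3 from Root).
Process 2: the features that change are [spread glottis], [constricted glottis]; the minimal node is Laryngeal (depth 1).
Depth 1 < depth 3; Process 2 involves the structurally higher constituent Laryngeal.

Process 2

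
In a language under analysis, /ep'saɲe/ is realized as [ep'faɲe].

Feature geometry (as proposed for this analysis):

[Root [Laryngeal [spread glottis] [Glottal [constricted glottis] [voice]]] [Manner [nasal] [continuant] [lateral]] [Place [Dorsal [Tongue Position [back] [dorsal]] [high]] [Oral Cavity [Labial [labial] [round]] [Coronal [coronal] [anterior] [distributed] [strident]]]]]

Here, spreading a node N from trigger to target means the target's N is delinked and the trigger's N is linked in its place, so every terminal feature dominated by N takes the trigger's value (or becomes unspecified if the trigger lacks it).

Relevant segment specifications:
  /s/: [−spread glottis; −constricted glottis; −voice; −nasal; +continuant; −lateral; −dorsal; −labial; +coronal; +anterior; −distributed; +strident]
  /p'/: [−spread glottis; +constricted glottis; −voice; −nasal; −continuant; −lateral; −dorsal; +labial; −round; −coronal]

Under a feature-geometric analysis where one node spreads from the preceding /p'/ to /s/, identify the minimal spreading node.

Oral Cavity

/s/ and [f] differ in [labial], [round], [coronal], [anterior], [distributed], [strident]; every other specified feature is identical.
The smallest constituent containing every changed terminal is Oral Cavity — each of its daughters lacks at least one of the affected features.
If Oral Cavity spreads, every terminal under it takes /p'/'s value, producing [f] as observed.
Features on which the two segments disagree outside Oral Cavity, such as [continuant], [constricted glottis], are unchanged — nothing dominating them spread, and Oral Cavity is the minimal sufficient constituent.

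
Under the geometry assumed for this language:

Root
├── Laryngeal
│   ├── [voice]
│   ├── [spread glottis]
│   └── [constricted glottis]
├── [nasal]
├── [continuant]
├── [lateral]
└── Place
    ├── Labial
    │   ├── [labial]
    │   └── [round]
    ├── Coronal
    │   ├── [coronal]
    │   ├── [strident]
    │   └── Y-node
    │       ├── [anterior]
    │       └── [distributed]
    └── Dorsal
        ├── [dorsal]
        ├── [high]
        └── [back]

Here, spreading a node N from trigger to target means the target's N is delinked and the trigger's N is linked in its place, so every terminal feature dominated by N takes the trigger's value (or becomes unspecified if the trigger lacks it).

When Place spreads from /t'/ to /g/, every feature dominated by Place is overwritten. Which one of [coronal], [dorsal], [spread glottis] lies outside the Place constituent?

Under this geometry, Place contains [labial], [round], [coronal], [strident], [anterior], [distributed], [dorsal], [high], [back].
Spreading Place replaces [coronal], [dorsal] with the trigger's values, since each sits inside the Place constituent.
[spread glottis] is not within the Place subtree (it hangs from Laryngeal), so /g/'s [spread glottis] value survives.

[spread glottis]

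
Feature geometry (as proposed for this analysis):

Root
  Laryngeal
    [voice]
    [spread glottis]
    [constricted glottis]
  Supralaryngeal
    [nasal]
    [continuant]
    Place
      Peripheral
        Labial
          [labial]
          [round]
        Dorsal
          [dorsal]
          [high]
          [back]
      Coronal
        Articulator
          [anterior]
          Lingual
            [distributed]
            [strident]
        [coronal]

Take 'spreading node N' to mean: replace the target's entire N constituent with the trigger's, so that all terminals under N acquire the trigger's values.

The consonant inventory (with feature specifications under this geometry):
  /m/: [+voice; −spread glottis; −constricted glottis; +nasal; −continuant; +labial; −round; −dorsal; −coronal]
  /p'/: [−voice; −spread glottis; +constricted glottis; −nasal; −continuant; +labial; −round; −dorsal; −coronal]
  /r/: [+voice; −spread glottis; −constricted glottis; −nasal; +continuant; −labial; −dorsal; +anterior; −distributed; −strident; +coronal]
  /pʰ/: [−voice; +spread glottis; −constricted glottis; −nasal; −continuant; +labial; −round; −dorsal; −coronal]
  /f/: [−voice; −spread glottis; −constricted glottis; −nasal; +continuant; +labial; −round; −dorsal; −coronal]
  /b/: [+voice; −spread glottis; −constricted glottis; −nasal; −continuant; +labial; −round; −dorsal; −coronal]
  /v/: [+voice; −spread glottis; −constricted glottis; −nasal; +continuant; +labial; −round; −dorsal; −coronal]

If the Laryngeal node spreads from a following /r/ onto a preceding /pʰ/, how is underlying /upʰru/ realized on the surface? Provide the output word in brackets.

The Laryngeal node dominates the terminals [voice], [spread glottis], [constricted glottis].
The target acquires /r/'s values for everything under Laryngeal — [+voice], [−spread glottis], [−constricted glottis] — while keeping its own [nasal], [continuant], [labial], ….
Among the inventory, only /b/ has exactly this specification, giving the surface form [ubru].

[ubru]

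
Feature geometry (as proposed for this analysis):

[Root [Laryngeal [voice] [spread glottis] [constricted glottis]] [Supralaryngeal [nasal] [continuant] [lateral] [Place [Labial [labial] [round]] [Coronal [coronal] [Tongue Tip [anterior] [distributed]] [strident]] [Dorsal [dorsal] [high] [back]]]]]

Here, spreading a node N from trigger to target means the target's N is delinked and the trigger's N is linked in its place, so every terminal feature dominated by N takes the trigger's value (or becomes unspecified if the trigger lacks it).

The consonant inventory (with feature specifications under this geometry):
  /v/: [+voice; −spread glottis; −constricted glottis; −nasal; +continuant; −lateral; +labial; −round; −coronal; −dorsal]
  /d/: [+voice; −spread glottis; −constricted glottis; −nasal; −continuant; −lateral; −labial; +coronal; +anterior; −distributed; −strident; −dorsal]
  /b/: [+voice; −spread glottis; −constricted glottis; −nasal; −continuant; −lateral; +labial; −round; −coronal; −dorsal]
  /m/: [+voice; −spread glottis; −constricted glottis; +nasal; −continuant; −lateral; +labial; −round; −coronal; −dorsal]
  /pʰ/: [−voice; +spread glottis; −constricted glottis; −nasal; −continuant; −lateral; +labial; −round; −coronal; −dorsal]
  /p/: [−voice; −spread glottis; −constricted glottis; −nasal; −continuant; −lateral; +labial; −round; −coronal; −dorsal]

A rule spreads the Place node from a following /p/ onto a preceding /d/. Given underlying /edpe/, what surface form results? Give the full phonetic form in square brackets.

Terminals under Place in this geometry: [labial], [round], [coronal], [anterior], [distributed], [strident], [dorsal], [high], [back].
Spreading Place from /p/ onto /d/ replaces those values with /p/'s: [+labial], [−round], [−coronal], [−dorsal]. Features outside Place ([voice], [spread glottis], [constricted glottis], …) stay as in /d/.
Among the inventory, only /b/ has exactly this specification, giving the surface form [ebpe].

[ebpe]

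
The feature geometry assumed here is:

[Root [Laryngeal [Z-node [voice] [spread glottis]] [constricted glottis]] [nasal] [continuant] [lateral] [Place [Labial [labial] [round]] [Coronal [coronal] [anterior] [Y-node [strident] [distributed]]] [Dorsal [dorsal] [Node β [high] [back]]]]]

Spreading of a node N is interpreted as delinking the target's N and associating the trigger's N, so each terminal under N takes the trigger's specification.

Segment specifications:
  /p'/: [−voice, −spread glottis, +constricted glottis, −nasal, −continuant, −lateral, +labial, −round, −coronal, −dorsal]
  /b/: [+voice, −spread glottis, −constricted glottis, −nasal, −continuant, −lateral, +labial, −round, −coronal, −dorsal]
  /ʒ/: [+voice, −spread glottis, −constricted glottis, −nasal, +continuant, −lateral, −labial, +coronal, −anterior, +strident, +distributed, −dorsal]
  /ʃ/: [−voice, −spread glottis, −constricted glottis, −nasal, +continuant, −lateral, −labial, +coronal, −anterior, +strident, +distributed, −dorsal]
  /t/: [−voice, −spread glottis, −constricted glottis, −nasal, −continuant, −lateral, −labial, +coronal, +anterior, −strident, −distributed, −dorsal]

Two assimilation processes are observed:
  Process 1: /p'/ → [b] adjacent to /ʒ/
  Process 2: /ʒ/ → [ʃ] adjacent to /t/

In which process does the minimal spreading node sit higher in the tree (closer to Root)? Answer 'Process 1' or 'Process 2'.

Process 1: the features that change are [voice], [constricted glottis]; the minimal node is Laryngeal (depth 1).
Process 2 alters [voice]; the lowest dominating node is [voice] (depth 3 from Root).
Laryngeal (depth 1) sits above [voice] (depth 3), making Process 1 the one with the higher spreading node.

Process 1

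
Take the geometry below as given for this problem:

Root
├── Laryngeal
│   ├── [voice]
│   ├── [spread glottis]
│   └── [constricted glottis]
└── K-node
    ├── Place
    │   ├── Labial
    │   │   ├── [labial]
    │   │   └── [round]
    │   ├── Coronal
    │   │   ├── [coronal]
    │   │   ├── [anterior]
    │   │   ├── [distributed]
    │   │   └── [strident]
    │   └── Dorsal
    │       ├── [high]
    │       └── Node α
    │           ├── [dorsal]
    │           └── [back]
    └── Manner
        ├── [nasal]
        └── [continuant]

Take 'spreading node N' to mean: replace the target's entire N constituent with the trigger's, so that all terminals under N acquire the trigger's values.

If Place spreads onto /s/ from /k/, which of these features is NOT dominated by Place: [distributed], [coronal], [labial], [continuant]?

[continuant]

The terminals dominated by Place are [labial], [round], [coronal], [anterior], [distributed], [strident], [high], [dorsal], [back].
Of the listed options, [coronal], [labial], [distributed] are among these and would be overwritten by spreading Place.
[continuant] is not within the Place subtree (it hangs from Manner), so /s/'s [continuant] value survives.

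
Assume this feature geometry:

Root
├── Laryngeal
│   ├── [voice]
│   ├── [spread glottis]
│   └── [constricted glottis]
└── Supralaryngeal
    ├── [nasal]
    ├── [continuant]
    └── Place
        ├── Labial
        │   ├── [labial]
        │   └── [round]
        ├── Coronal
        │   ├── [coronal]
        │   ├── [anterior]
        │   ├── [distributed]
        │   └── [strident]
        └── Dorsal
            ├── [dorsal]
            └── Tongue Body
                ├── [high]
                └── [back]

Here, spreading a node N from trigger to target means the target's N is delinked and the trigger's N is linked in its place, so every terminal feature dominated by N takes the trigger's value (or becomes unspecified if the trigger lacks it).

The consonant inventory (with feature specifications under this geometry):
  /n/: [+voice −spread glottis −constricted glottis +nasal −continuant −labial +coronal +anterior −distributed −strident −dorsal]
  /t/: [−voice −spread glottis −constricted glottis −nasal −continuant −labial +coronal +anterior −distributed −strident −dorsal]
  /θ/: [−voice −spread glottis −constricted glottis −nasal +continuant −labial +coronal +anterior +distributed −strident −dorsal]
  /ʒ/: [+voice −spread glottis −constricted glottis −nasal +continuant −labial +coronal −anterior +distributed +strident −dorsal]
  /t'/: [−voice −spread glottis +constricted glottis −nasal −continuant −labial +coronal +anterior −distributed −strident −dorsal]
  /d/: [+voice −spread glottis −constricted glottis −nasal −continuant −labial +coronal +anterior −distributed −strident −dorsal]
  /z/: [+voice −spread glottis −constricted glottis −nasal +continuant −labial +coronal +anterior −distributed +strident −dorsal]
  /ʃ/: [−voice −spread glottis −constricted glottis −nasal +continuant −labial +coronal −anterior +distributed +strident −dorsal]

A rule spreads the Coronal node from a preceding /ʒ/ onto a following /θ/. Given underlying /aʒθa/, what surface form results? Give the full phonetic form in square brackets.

Terminals under Coronal in this geometry: [coronal], [anterior], [distributed], [strident].
The target acquires /ʒ/'s values for everything under Coronal — [+coronal], [−anterior], [+distributed], [+strident] — while keeping its own [voice], [spread glottis], [constricted glottis], ….
Among the inventory, only /ʃ/ has exactly this specification, giving the surface form [aʒʃa].

[aʒʃa]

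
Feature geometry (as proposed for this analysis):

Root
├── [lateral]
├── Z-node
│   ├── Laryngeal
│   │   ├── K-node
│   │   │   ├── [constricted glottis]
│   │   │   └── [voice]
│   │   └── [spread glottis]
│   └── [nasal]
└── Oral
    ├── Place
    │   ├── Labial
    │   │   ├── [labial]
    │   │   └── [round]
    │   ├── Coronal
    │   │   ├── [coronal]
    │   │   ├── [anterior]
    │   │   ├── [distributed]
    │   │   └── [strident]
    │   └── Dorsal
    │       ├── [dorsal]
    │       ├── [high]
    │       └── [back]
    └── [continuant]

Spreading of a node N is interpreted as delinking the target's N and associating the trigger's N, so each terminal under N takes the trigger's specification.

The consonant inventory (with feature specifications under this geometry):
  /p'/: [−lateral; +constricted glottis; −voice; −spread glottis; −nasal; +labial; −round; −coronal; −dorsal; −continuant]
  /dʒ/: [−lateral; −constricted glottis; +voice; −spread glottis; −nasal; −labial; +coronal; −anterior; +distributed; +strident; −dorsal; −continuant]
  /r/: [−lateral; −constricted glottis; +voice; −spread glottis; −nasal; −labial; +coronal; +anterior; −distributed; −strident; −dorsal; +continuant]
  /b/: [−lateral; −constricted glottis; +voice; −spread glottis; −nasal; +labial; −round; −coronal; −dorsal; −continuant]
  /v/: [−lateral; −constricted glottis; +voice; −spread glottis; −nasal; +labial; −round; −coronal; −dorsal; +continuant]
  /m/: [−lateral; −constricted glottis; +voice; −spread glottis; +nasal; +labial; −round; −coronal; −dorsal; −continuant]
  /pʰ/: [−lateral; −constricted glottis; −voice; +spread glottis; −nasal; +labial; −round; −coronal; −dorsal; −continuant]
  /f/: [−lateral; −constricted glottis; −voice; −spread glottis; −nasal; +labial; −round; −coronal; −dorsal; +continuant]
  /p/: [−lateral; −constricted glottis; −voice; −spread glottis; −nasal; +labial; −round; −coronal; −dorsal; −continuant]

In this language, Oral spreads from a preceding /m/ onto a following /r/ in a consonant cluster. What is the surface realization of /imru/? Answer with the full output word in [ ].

[imbu]

Oral immediately or transitively dominates [labial], [round], [coronal], [anterior], [distributed], [strident], [dorsal], [high], [back], [continuant].
The target acquires /m/'s values for everything under Oral — [+labial], [−round], [−coronal], [−dorsal], [−continuant] — while keeping its own [lateral], [constricted glottis], [voice], ….
This feature bundle is that of [b], so /imru/ surfaces as [imbu].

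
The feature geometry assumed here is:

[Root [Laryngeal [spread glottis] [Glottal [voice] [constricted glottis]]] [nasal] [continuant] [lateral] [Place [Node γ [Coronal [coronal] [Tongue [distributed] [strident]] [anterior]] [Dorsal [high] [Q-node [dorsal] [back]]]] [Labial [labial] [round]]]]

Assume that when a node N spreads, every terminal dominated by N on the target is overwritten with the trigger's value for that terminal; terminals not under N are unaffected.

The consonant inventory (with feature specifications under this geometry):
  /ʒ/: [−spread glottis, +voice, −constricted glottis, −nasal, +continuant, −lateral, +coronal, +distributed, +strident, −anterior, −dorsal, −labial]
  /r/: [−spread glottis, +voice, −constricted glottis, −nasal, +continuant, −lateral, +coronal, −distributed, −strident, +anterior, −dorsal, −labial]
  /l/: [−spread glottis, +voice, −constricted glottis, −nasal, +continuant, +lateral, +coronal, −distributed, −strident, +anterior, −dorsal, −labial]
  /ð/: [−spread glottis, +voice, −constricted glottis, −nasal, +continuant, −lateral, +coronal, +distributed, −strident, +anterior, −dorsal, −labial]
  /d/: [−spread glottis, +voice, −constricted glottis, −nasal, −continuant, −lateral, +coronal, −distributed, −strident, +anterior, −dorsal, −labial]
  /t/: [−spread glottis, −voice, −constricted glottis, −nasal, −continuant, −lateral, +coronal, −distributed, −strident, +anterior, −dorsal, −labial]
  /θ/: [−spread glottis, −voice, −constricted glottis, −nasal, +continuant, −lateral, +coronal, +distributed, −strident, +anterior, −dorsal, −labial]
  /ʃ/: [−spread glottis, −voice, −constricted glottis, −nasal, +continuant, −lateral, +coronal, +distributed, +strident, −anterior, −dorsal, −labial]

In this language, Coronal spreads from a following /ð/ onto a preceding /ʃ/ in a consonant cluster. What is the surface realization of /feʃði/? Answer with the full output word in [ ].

[feθði]

Terminals under Coronal in this geometry: [coronal], [distributed], [strident], [anterior].
The target acquires /ð/'s values for everything under Coronal — [+coronal], [+distributed], [−strident], [+anterior] — while keeping its own [spread glottis], [voice], [constricted glottis], ….
Among the inventory, only /θ/ has exactly this specification, giving the surface form [feθði].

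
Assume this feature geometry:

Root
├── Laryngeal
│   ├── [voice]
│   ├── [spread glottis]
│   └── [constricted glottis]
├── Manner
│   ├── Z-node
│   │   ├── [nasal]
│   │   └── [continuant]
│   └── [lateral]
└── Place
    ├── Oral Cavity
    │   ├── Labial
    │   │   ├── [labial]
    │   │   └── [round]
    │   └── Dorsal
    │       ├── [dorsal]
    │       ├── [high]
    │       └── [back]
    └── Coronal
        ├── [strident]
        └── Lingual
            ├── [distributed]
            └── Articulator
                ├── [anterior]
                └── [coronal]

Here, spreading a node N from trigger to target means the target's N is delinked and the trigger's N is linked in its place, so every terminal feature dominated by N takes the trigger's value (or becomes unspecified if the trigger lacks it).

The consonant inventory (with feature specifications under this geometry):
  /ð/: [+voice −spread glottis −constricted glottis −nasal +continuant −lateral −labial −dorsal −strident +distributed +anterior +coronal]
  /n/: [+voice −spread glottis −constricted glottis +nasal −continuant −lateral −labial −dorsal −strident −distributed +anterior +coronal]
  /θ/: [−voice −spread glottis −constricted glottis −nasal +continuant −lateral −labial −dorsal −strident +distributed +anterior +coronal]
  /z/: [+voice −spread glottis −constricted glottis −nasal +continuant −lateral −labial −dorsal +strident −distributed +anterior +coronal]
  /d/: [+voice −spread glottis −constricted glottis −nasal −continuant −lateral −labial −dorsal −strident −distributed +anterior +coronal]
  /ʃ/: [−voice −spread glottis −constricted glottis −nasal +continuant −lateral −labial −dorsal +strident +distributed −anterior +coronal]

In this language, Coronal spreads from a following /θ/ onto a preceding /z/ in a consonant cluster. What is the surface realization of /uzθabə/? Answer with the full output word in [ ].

[uðθabə]

Terminals under Coronal in this geometry: [strident], [distributed], [anterior], [coronal].
Spreading Coronal from /θ/ onto /z/ replaces those values with /θ/'s: [−strident], [+distributed], [+anterior], [+coronal]. Features outside Coronal ([voice], [spread glottis], [constricted glottis], …) stay as in /z/.
The resulting bundle matches /ð/ in the inventory; substituting it for /z/ gives [uðθabə].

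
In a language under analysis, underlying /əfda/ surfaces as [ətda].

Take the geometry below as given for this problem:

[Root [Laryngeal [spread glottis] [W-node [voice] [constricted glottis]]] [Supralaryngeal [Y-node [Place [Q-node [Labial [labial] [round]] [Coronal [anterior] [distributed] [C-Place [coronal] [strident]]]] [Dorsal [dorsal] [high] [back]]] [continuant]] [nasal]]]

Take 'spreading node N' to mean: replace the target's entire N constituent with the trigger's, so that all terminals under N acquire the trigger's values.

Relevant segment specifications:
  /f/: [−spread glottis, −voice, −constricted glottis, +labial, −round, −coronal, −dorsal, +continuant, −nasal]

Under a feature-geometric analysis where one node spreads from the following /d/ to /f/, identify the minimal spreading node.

The alternation /f/ → [t] changes [continuant], [labial], [round], [coronal], [anterior], [distributed], [strident] and nothing else.
Tracing each changed feature up the tree, the paths first meet at Y-node; any lower node misses at least one of them.
Delinking /f/'s Y-node and associating /d/'s Y-node gives precisely the feature bundle of [t].
[voice], a feature on which the two segments disagree outside Y-node, is unchanged — nothing dominating it spread, and Y-node is the minimal sufficient constituent.

Y-node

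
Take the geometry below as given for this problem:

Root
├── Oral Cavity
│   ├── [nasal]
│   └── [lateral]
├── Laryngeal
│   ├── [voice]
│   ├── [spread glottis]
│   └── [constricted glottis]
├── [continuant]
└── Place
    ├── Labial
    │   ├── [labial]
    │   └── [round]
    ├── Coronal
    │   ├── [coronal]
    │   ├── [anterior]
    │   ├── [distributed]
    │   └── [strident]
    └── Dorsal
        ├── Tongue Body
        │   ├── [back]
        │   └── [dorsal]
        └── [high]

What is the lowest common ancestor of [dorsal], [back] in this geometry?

[dorsal] lies under Tongue Body (below Place).
[back] lies under Tongue Body (below Place).
The lowest node appearing on every path is Tongue Body; each proper daughter of Tongue Body fails to dominate at least one of the listed features.

Tongue Body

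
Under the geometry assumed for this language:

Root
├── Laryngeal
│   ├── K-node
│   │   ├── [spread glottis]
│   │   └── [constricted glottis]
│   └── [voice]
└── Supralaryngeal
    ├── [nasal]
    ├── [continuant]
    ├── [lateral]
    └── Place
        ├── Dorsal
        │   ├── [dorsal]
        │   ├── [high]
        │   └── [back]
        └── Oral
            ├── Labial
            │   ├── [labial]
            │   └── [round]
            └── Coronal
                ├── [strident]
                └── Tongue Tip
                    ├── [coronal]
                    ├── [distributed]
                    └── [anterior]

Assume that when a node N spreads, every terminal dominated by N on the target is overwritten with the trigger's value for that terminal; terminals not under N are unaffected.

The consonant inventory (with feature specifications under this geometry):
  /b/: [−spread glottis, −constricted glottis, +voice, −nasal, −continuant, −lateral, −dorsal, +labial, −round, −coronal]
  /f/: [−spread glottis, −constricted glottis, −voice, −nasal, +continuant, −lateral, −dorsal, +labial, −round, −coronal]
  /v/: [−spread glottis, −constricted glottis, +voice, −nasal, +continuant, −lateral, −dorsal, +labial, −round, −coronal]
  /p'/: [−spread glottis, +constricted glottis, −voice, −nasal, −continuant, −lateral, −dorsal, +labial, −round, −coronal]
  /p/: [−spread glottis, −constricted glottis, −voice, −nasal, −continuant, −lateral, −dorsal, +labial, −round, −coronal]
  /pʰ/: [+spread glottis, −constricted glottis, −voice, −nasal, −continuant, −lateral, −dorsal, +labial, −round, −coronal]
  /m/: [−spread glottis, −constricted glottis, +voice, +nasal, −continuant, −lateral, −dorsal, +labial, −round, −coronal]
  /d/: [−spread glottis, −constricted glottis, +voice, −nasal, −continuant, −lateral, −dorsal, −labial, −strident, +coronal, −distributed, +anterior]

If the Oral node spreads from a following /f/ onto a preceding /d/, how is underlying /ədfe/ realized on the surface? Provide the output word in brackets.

[əbfe]

Terminals under Oral in this geometry: [labial], [round], [strident], [coronal], [distributed], [anterior].
Spreading Oral from /f/ onto /d/ replaces those values with /f/'s: [+labial], [−round], [−coronal]. Features outside Oral ([spread glottis], [constricted glottis], [voice], …) stay as in /d/.
Among the inventory, only /b/ has exactly this specification, giving the surface form [əbfe].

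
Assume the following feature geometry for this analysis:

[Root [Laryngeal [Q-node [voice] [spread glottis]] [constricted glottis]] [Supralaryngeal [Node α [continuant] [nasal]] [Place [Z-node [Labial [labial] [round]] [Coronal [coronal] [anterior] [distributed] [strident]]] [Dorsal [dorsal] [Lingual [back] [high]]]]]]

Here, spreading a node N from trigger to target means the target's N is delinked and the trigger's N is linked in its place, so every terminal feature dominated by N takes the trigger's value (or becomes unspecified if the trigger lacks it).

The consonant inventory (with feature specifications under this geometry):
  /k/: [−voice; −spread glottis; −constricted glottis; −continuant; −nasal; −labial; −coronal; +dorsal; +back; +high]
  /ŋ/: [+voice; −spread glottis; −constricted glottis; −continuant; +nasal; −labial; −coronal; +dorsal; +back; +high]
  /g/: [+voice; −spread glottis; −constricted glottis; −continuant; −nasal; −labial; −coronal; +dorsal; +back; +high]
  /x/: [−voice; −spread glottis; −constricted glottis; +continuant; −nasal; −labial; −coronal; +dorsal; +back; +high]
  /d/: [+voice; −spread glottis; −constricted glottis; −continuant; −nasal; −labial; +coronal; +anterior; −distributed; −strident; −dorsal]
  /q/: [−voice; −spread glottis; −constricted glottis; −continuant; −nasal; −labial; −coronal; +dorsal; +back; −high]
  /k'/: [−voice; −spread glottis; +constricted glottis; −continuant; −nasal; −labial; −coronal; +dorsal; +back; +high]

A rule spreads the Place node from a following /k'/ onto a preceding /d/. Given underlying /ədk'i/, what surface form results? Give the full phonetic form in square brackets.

[əgk'i]

The Place node dominates the terminals [labial], [round], [coronal], [anterior], [distributed], [strident], [dorsal], [back], [high].
After delinking /d/'s Place and linking /k'/'s, the affected terminals become [−labial], [−coronal], [+dorsal], [+back], [+high]; [voice], [spread glottis], [constricted glottis], … (outside Place) are retained from /d/.
This feature bundle is that of [g], so /ədk'i/ surfaces as [əgk'i].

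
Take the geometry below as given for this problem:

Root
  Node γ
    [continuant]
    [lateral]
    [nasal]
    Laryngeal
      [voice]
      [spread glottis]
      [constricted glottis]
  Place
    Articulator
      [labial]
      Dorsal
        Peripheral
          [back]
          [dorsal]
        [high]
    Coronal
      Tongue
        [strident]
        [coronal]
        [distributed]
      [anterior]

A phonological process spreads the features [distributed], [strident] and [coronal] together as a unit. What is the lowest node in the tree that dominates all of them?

Tongue

[distributed]: Root / Place / Coronal / Tongue / [distributed].
[strident] lies under Tongue (below Place).
[coronal] lies under Tongue (below Place).
These paths first converge at Tongue; no daughter of Tongue dominates all 3 features, so Tongue is the minimal constituent.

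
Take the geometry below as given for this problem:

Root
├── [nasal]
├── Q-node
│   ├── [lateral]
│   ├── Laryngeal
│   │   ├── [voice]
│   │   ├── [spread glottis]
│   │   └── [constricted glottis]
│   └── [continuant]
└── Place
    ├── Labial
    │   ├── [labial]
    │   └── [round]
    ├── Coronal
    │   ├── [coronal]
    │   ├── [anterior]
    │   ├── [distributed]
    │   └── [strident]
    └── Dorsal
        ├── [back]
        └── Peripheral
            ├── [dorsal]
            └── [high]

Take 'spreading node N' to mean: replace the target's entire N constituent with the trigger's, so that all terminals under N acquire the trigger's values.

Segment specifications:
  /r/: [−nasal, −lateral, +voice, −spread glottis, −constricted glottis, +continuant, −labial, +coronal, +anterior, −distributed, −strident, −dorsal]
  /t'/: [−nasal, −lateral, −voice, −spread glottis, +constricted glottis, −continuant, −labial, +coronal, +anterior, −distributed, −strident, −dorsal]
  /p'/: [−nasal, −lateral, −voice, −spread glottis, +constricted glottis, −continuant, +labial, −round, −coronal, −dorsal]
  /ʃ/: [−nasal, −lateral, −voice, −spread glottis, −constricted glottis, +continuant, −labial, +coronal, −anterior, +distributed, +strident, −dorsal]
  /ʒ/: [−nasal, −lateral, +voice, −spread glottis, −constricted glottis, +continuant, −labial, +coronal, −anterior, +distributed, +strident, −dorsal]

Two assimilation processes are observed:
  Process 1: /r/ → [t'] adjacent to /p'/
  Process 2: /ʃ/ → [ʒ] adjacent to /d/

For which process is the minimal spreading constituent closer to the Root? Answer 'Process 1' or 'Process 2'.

Process 1

Process 1: the features that change are [voice], [constricted glottis], [continuant]; the minimal node is Q-node (depth 1).
Process 2: the feature that changes is [voice]; the minimal node is [voice] (depth 3).
Depth 1 < depth 3; Process 1 involves the structurally higher constituent Q-node.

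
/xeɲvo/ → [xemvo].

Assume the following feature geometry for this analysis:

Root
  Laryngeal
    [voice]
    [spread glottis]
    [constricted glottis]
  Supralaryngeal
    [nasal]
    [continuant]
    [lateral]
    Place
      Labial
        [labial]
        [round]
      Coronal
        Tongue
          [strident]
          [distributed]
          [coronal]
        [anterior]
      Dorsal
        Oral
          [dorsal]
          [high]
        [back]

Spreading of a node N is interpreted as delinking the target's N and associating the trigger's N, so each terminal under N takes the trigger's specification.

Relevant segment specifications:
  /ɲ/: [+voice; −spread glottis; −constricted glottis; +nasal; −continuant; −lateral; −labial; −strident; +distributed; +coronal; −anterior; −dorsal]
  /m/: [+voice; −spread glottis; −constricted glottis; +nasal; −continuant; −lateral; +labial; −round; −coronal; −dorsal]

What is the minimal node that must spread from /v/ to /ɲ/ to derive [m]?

Place

Comparing /ɲ/ with its surface form [m], the features that change are [labial], [round], [coronal], [anterior], [distributed], [strident].
The smallest constituent containing every changed terminal is Place — each of its daughters lacks at least one of the affected features.
Spreading Place from /v/ overwrites each of those terminals with /v/'s values, yielding exactly [m].
[nasal], [continuant] — on which /v/ differs from /ɲ/ — are unchanged, so neither Supralaryngeal nor anything higher can have spread; the constituent is no larger than Place.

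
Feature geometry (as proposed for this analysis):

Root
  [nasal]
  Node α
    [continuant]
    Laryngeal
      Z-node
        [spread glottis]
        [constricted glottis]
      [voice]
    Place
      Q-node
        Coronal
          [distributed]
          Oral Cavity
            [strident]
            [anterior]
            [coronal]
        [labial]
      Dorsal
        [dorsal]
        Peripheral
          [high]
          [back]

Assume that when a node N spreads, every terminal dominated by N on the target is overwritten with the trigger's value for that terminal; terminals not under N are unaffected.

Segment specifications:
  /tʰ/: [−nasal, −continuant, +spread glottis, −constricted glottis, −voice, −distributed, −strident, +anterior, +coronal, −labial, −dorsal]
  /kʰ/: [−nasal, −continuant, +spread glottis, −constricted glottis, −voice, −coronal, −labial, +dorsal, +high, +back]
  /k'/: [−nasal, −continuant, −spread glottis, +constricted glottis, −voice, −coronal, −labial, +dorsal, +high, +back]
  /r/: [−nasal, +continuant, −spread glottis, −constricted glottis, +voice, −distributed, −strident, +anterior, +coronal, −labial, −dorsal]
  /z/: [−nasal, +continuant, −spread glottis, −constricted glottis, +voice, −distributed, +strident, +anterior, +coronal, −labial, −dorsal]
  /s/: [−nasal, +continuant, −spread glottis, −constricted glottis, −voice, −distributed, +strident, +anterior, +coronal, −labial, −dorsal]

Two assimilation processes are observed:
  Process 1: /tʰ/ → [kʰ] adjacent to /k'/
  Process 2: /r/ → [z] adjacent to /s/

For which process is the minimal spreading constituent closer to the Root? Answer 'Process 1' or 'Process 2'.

Process 1: the features that change are [coronal], [anterior], [distributed], [strident], [dorsal], [high], [back]; the minimal node is Place (depth 2).
In Process 2, [strident] changes, so the minimal spreading node is [strident] at depth 6.
Place (depth 2) sits above [strident] (depth 6), making Process 1 the one with the higher spreading node.

Process 1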